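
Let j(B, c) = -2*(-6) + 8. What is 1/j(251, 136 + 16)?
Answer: 1/20 ≈ 0.050000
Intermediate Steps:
j(B, c) = 20 (j(B, c) = 12 + 8 = 20)
1/j(251, 136 + 16) = 1/20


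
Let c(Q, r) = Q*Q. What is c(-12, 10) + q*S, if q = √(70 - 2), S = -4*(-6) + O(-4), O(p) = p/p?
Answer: 144 + 50*√17 ≈ 350.16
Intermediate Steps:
O(p) = 1
c(Q, r) = Q²
S = 25 (S = -4*(-6) + 1 = 24 + 1 = 25)
q = 2*√17 (q = √68 = 2*√17 ≈ 8.2462)
c(-12, 10) + q*S = (-12)² + (2*√17)*25 = 144 + 50*√17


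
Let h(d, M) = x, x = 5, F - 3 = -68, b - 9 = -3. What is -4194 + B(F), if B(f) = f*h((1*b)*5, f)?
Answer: -4519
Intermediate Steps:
b = 6 (b = 9 - 3 = 6)
F = -65 (F = 3 - 68 = -65)
h(d, M) = 5
B(f) = 5*f (B(f) = f*5 = 5*f)
-4194 + B(F) = -4194 + 5*(-65) = -4194 - 325 = -4519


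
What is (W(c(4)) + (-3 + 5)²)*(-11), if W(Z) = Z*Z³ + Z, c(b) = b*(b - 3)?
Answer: -2904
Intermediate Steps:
c(b) = b*(-3 + b)
W(Z) = Z + Z⁴ (W(Z) = Z⁴ + Z = Z + Z⁴)
(W(c(4)) + (-3 + 5)²)*(-11) = ((4*(-3 + 4) + (4*(-3 + 4))⁴) + (-3 + 5)²)*(-11) = ((4*1 + (4*1)⁴) + 2²)*(-11) = ((4 + 4⁴) + 4)*(-11) = ((4 + 256) + 4)*(-11) = (260 + 4)*(-11) = 264*(-11) = -2904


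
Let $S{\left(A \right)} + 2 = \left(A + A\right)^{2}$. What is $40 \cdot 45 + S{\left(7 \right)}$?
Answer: $1994$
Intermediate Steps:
$S{\left(A \right)} = -2 + 4 A^{2}$ ($S{\left(A \right)} = -2 + \left(A + A\right)^{2} = -2 + \left(2 A\right)^{2} = -2 + 4 A^{2}$)
$40 \cdot 45 + S{\left(7 \right)} = 40 \cdot 45 - \left(2 - 4 \cdot 7^{2}\right) = 1800 + \left(-2 + 4 \cdot 49\right) = 1800 + \left(-2 + 196\right) = 1800 + 194 = 1994$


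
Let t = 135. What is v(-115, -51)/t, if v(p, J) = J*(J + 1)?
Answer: 170/9 ≈ 18.889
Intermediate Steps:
v(p, J) = J*(1 + J)
v(-115, -51)/t = -51*(1 - 51)/135 = -51*(-50)*(1/135) = 2550*(1/135) = 170/9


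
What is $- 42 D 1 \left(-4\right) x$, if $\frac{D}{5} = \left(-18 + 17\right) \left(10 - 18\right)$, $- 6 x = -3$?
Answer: $3360$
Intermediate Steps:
$x = \frac{1}{2}$ ($x = \left(- \frac{1}{6}\right) \left(-3\right) = \frac{1}{2} \approx 0.5$)
$D = 40$ ($D = 5 \left(-18 + 17\right) \left(10 - 18\right) = 5 \left(\left(-1\right) \left(-8\right)\right) = 5 \cdot 8 = 40$)
$- 42 D 1 \left(-4\right) x = \left(-42\right) 40 \cdot 1 \left(-4\right) \frac{1}{2} = - 1680 \left(\left(-4\right) \frac{1}{2}\right) = \left(-1680\right) \left(-2\right) = 3360$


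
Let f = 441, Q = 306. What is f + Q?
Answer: 747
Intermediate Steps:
f + Q = 441 + 306 = 747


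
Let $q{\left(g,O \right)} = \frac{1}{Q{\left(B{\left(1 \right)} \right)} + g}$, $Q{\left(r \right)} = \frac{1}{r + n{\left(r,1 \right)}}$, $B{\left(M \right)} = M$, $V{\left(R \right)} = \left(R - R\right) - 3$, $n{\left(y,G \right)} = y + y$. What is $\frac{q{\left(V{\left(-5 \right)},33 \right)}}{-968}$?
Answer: $\frac{3}{7744} \approx 0.0003874$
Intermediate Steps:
$n{\left(y,G \right)} = 2 y$
$V{\left(R \right)} = -3$ ($V{\left(R \right)} = 0 - 3 = -3$)
$Q{\left(r \right)} = \frac{1}{3 r}$ ($Q{\left(r \right)} = \frac{1}{r + 2 r} = \frac{1}{3 r}$)
$q{\left(g,O \right)} = \frac{1}{\frac{1}{3} + g}$ ($q{\left(g,O \right)} = \frac{1}{\frac{1}{3 \cdot 1} + g} = \frac{1}{\frac{1}{3} \cdot 1 + g} = \frac{1}{\frac{1}{3} + g}$)
$\frac{q{\left(V{\left(-5 \right)},33 \right)}}{-968} = \frac{3 \frac{1}{1 + 3 \left(-3\right)}}{-968} = \frac{3}{1 - 9} \left(- \frac{1}{968}\right) = \frac{3}{-8} \left(- \frac{1}{968}\right) = 3 \left(- \frac{1}{8}\right) \left(- \frac{1}{968}\right) = \left(- \frac{3}{8}\right) \left(- \frac{1}{968}\right) = \frac{3}{7744}$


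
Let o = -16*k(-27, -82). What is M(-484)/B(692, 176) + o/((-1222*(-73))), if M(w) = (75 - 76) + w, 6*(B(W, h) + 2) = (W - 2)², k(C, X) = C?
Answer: -4493287/3539158844 ≈ -0.0012696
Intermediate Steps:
o = 432 (o = -16*(-27) = 432)
B(W, h) = -2 + (-2 + W)²/6 (B(W, h) = -2 + (W - 2)²/6 = -2 + (-2 + W)²/6)
M(w) = -1 + w
M(-484)/B(692, 176) + o/((-1222*(-73))) = (-1 - 484)/(-2 + (-2 + 692)²/6) + 432/((-1222*(-73))) = -485/(-2 + (⅙)*690²) + 432/89206 = -485/(-2 + (⅙)*476100) + 432*(1/89206) = -485/(-2 + 79350) + 216/44603 = -485/79348 + 216/44603 = -4493287/3539158844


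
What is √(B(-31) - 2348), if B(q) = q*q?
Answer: I*√1387 ≈ 37.242*I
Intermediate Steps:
B(q) = q²
√(B(-31) - 2348) = √((-31)² - 2348) = √(961 - 2348) = √(-1387) = I*√1387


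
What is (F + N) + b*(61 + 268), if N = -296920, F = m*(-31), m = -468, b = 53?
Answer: -264975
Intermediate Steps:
F = 14508 (F = -468*(-31) = 14508)
(F + N) + b*(61 + 268) = (14508 - 296920) + 53*(61 + 268) = -282412 + 53*329 = -282412 + 17437 = -264975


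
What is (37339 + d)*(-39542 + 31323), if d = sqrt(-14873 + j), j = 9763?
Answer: -306889241 - 8219*I*sqrt(5110) ≈ -3.0689e+8 - 5.8753e+5*I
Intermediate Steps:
d = I*sqrt(5110) (d = sqrt(-14873 + 9763) = sqrt(-5110) = I*sqrt(5110) ≈ 71.484*I)
(37339 + d)*(-39542 + 31323) = (37339 + I*sqrt(5110))*(-39542 + 31323) = (37339 + I*sqrt(5110))*(-8219) = -306889241 - 8219*I*sqrt(5110)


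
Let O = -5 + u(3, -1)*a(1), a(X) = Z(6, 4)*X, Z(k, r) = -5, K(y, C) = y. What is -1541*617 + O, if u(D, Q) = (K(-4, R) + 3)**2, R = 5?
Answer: -950807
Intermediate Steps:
u(D, Q) = 1 (u(D, Q) = (-4 + 3)**2 = (-1)**2 = 1)
a(X) = -5*X
O = -10 (O = -5 + 1*(-5*1) = -5 + 1*(-5) = -5 - 5 = -10)
-1541*617 + O = -1541*617 - 10 = -950797 - 10 = -950807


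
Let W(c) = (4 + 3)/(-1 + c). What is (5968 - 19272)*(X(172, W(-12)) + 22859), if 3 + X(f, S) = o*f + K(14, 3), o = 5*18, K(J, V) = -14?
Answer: -509835888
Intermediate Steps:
W(c) = 7/(-1 + c)
o = 90
X(f, S) = -17 + 90*f (X(f, S) = -3 + (90*f - 14) = -3 + (-14 + 90*f) = -17 + 90*f)
(5968 - 19272)*(X(172, W(-12)) + 22859) = (5968 - 19272)*((-17 + 90*172) + 22859) = -13304*((-17 + 15480) + 22859) = -13304*(15463 + 22859) = -13304*38322 = -509835888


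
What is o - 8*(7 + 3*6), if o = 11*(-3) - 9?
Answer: -242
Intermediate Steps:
o = -42 (o = -33 - 9 = -42)
o - 8*(7 + 3*6) = -42 - 8*(7 + 3*6) = -42 - 8*(7 + 18) = -42 - 8*25 = -42 - 200 = -242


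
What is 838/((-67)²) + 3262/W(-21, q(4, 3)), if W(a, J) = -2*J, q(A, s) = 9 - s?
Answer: -7316531/26934 ≈ -271.65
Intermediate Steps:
838/((-67)²) + 3262/W(-21, q(4, 3)) = 838/((-67)²) + 3262/((-2*(9 - 1*3))) = 838/4489 + 3262/((-2*(9 - 3))) = 838*(1/4489) + 3262/((-2*6)) = 838/4489 + 3262/(-12) = 838/4489 + 3262*(-1/12) = 838/4489 - 1631/6 = -7316531/26934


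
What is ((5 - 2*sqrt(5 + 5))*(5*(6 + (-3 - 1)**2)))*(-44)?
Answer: -24200 + 9680*sqrt(10) ≈ 6410.8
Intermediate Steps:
((5 - 2*sqrt(5 + 5))*(5*(6 + (-3 - 1)**2)))*(-44) = ((5 - 2*sqrt(10))*(5*(6 + (-4)**2)))*(-44) = ((5 - 2*sqrt(10))*(5*(6 + 16)))*(-44) = ((5 - 2*sqrt(10))*(5*22))*(-44) = ((5 - 2*sqrt(10))*110)*(-44) = (550 - 220*sqrt(10))*(-44) = -24200 + 9680*sqrt(10)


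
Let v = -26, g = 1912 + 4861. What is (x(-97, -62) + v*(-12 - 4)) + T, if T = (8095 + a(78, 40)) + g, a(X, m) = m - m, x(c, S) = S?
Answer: 15222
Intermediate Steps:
g = 6773
a(X, m) = 0
T = 14868 (T = (8095 + 0) + 6773 = 8095 + 6773 = 14868)
(x(-97, -62) + v*(-12 - 4)) + T = (-62 - 26*(-12 - 4)) + 14868 = (-62 - 26*(-16)) + 14868 = (-62 + 416) + 14868 = 354 + 14868 = 15222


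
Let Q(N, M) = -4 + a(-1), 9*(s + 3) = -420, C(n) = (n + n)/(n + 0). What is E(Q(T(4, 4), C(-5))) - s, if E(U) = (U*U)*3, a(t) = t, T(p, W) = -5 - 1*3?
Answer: 374/3 ≈ 124.67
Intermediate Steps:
T(p, W) = -8 (T(p, W) = -5 - 3 = -8)
C(n) = 2 (C(n) = (2*n)/n = 2)
s = -149/3 (s = -3 + (⅑)*(-420) = -3 - 140/3 = -149/3 ≈ -49.667)
Q(N, M) = -5 (Q(N, M) = -4 - 1 = -5)
E(U) = 3*U² (E(U) = U²*3 = 3*U²)
E(Q(T(4, 4), C(-5))) - s = 3*(-5)² - 1*(-149/3) = 3*25 + 149/3 = 75 + 149/3 = 374/3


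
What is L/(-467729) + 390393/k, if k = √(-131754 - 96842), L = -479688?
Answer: 479688/467729 - 390393*I*√57149/114298 ≈ 1.0256 - 816.52*I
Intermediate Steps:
k = 2*I*√57149 (k = √(-228596) = 2*I*√57149 ≈ 478.12*I)
L/(-467729) + 390393/k = -479688/(-467729) + 390393/((2*I*√57149)) = -479688*(-1/467729) + 390393*(-I*√57149/114298) = 479688/467729 - 390393*I*√57149/114298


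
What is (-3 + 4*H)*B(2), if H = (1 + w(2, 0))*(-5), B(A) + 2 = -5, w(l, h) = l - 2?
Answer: 161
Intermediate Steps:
w(l, h) = -2 + l
B(A) = -7 (B(A) = -2 - 5 = -7)
H = -5 (H = (1 + (-2 + 2))*(-5) = (1 + 0)*(-5) = 1*(-5) = -5)
(-3 + 4*H)*B(2) = (-3 + 4*(-5))*(-7) = (-3 - 20)*(-7) = -23*(-7) = 161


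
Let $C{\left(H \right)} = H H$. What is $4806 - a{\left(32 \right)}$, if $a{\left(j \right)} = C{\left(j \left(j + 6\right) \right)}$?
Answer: $-1473850$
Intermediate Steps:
$C{\left(H \right)} = H^{2}$
$a{\left(j \right)} = j^{2} \left(6 + j\right)^{2}$ ($a{\left(j \right)} = \left(j \left(j + 6\right)\right)^{2} = \left(j \left(6 + j\right)\right)^{2} = j^{2} \left(6 + j\right)^{2}$)
$4806 - a{\left(32 \right)} = 4806 - 32^{2} \left(6 + 32\right)^{2} = 4806 - 1024 \cdot 38^{2} = 4806 - 1024 \cdot 1444 = 4806 - 1478656 = -1473850$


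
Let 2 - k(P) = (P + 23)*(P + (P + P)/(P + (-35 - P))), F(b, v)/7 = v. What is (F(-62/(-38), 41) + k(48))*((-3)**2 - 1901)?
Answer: 193644308/35 ≈ 5.5327e+6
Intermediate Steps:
F(b, v) = 7*v
k(P) = 2 - 33*P*(23 + P)/35 (k(P) = 2 - (P + 23)*(P + (P + P)/(P + (-35 - P))) = 2 - (23 + P)*(P + (2*P)/(-35)) = 2 - (23 + P)*(P + (2*P)*(-1/35)) = 2 - (23 + P)*(P - 2*P/35) = 2 - (23 + P)*33*P/35 = 2 - 33*P*(23 + P)/35)
(F(-62/(-38), 41) + k(48))*((-3)**2 - 1901) = (7*41 + (2 - 759/35*48 - 33/35*48**2))*((-3)**2 - 1901) = (287 + (2 - 36432/35 - 33/35*2304))*(9 - 1901) = (287 + (2 - 36432/35 - 76032/35))*(-1892) = (287 - 112394/35)*(-1892) = -102349/35*(-1892) = 193644308/35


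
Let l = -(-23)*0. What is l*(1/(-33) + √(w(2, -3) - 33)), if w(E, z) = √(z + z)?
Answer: 0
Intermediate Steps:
w(E, z) = √2*√z (w(E, z) = √(2*z) = √2*√z)
l = 0 (l = -23*0 = 0)
l*(1/(-33) + √(w(2, -3) - 33)) = 0*(1/(-33) + √(√2*√(-3) - 33)) = 0*(-1/33 + √(√2*(I*√3) - 33)) = 0*(-1/33 + √(I*√6 - 33)) = 0*(-1/33 + √(-33 + I*√6)) = 0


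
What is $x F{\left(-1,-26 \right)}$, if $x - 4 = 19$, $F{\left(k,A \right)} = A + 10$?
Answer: $-368$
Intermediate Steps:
$F{\left(k,A \right)} = 10 + A$
$x = 23$ ($x = 4 + 19 = 23$)
$x F{\left(-1,-26 \right)} = 23 \left(10 - 26\right) = 23 \left(-16\right) = -368$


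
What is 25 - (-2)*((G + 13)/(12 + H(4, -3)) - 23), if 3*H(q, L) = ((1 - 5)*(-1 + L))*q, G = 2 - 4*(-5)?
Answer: -189/10 ≈ -18.900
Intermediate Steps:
G = 22 (G = 2 + 20 = 22)
H(q, L) = q*(4 - 4*L)/3 (H(q, L) = (((1 - 5)*(-1 + L))*q)/3 = ((-4*(-1 + L))*q)/3 = ((4 - 4*L)*q)/3 = (q*(4 - 4*L))/3 = q*(4 - 4*L)/3)
25 - (-2)*((G + 13)/(12 + H(4, -3)) - 23) = 25 - (-2)*((22 + 13)/(12 + (4/3)*4*(1 - 1*(-3))) - 23) = 25 - (-2)*(35/(12 + (4/3)*4*(1 + 3)) - 23) = 25 - (-2)*(35/(12 + (4/3)*4*4) - 23) = 25 - (-2)*(35/(12 + 64/3) - 23) = 25 - (-2)*(35/(100/3) - 23) = 25 - (-2)*(35*(3/100) - 23) = 25 - (-2)*(21/20 - 23) = 25 - (-2)*(-439)/20 = 25 - 1*439/10 = 25 - 439/10 = -189/10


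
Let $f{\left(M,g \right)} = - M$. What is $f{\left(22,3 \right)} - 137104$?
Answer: $-137126$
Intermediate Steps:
$f{\left(22,3 \right)} - 137104 = \left(-1\right) 22 - 137104 = -22 - 137104 = -137126$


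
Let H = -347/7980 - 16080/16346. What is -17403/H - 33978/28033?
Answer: 31816105340302542/1878077310623 ≈ 16941.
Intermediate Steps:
H = -66995231/65220540 (H = -347*1/7980 - 16080*1/16346 = -347/7980 - 8040/8173 = -66995231/65220540 ≈ -1.0272)
-17403/H - 33978/28033 = -17403/(-66995231/65220540) - 33978/28033 = -17403*(-65220540/66995231) - 33978*1/28033 = 1135033057620/66995231 - 33978/28033 = 31816105340302542/1878077310623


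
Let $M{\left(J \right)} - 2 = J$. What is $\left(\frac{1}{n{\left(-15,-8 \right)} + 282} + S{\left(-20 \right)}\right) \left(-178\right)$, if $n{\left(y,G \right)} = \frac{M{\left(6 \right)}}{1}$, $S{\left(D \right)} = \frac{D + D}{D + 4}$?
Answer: $- \frac{64614}{145} \approx -445.61$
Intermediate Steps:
$M{\left(J \right)} = 2 + J$
$S{\left(D \right)} = \frac{2 D}{4 + D}$
$n{\left(y,G \right)} = 8$ ($n{\left(y,G \right)} = \frac{2 + 6}{1} = 8 \cdot 1 = 8$)
$\left(\frac{1}{n{\left(-15,-8 \right)} + 282} + S{\left(-20 \right)}\right) \left(-178\right) = \left(\frac{1}{8 + 282} + 2 \left(-20\right) \frac{1}{4 - 20}\right) \left(-178\right) = \left(\frac{1}{290} + 2 \left(-20\right) \frac{1}{-16}\right) \left(-178\right) = \left(\frac{1}{290} + 2 \left(-20\right) \left(- \frac{1}{16}\right)\right) \left(-178\right) = \left(\frac{1}{290} + \frac{5}{2}\right) \left(-178\right) = \frac{363}{145} \left(-178\right) = - \frac{64614}{145}$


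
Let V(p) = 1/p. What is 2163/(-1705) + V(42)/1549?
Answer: -140718749/110923890 ≈ -1.2686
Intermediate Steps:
2163/(-1705) + V(42)/1549 = 2163/(-1705) + 1/(42*1549) = 2163*(-1/1705) + (1/42)*(1/1549) = -2163/1705 + 1/65058 = -140718749/110923890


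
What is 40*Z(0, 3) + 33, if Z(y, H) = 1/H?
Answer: 139/3 ≈ 46.333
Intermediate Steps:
40*Z(0, 3) + 33 = 40/3 + 33 = 139/3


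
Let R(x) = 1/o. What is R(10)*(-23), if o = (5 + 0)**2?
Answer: -23/25 ≈ -0.92000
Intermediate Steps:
o = 25 (o = 5**2 = 25)
R(x) = 1/25
R(10)*(-23) = (1/25)*(-23) = -23/25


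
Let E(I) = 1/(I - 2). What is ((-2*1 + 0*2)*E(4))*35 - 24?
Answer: -59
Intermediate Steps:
E(I) = 1/(-2 + I)
((-2*1 + 0*2)*E(4))*35 - 24 = ((-2*1 + 0*2)/(-2 + 4))*35 - 24 = ((-2 + 0)/2)*35 - 24 = -2*½*35 - 24 = -1*35 - 24 = -35 - 24 = -59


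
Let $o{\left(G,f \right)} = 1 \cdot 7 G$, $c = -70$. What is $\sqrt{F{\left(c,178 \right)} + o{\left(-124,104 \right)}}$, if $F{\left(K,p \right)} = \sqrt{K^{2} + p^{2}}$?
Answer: $\sqrt{-868 + 2 \sqrt{9146}} \approx 26.014 i$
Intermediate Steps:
$o{\left(G,f \right)} = 7 G$
$\sqrt{F{\left(c,178 \right)} + o{\left(-124,104 \right)}} = \sqrt{\sqrt{\left(-70\right)^{2} + 178^{2}} + 7 \left(-124\right)} = \sqrt{\sqrt{4900 + 31684} - 868} = \sqrt{\sqrt{36584} - 868} = \sqrt{2 \sqrt{9146} - 868} = \sqrt{-868 + 2 \sqrt{9146}}$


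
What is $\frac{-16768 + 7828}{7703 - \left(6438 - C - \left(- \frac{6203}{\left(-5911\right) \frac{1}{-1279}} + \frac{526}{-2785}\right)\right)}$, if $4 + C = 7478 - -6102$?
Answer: $- \frac{12264290575}{18518021442} \approx -0.66229$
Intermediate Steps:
$C = 13576$ ($C = -4 + \left(7478 - -6102\right) = -4 + \left(7478 + 6102\right) = -4 + 13580 = 13576$)
$\frac{-16768 + 7828}{7703 - \left(6438 - C - \left(- \frac{6203}{\left(-5911\right) \frac{1}{-1279}} + \frac{526}{-2785}\right)\right)} = \frac{-16768 + 7828}{7703 + \left(13576 - \left(6438 - \left(- \frac{6203}{\left(-5911\right) \frac{1}{-1279}} + \frac{526}{-2785}\right)\right)\right)} = - \frac{8940}{7703 + \left(13576 - \left(6438 - \left(- \frac{6203}{\left(-5911\right) \left(- \frac{1}{1279}\right)} + 526 \left(- \frac{1}{2785}\right)\right)\right)\right)} = - \frac{8940}{7703 + \left(13576 - \left(6438 - \left(- \frac{6203}{\frac{5911}{1279}} - \frac{526}{2785}\right)\right)\right)} = - \frac{8940}{7703 + \left(13576 - \left(6438 - \left(\left(-6203\right) \frac{1279}{5911} - \frac{526}{2785}\right)\right)\right)} = - \frac{8940}{7703 + \left(13576 - \left(6438 - \left(- \frac{7933637}{5911} - \frac{526}{2785}\right)\right)\right)} = - \frac{8940}{7703 + \left(13576 - \left(6438 - - \frac{22098288231}{16462135}\right)\right)} = - \frac{8940}{7703 + \left(13576 - \left(6438 + \frac{22098288231}{16462135}\right)\right)} = - \frac{8940}{7703 + \left(13576 - \frac{128081513361}{16462135}\right)} = - \frac{8940}{7703 + \frac{95408431399}{16462135}} = - \frac{8940}{\frac{222216257304}{16462135}} = \left(-8940\right) \frac{16462135}{222216257304} = - \frac{12264290575}{18518021442}$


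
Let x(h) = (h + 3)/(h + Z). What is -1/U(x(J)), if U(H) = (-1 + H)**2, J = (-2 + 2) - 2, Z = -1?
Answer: -9/16 ≈ -0.56250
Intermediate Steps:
J = -2 (J = 0 - 2 = -2)
x(h) = (3 + h)/(-1 + h) (x(h) = (h + 3)/(h - 1) = (3 + h)/(-1 + h))
-1/U(x(J)) = -1/((-1 + (3 - 2)/(-1 - 2))**2) = -1/((-1 + 1/(-3))**2) = -1/((-1 - 1/3*1)**2) = -1/((-1 - 1/3)**2) = -1/((-4/3)**2) = -1/16/9 = -1*9/16 = -9/16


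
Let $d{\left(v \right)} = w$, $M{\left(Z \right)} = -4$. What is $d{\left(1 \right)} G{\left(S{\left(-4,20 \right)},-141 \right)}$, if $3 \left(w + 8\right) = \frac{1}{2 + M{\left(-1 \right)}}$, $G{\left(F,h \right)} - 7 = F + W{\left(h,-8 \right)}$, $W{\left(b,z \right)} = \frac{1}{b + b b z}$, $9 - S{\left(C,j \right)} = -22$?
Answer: $- \frac{296409869}{955134} \approx -310.33$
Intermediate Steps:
$S{\left(C,j \right)} = 31$ ($S{\left(C,j \right)} = 9 - -22 = 9 + 22 = 31$)
$W{\left(b,z \right)} = \frac{1}{b + z b^{2}}$ ($W{\left(b,z \right)} = \frac{1}{b + b^{2} z} = \frac{1}{b + z b^{2}}$)
$G{\left(F,h \right)} = 7 + F + \frac{1}{h \left(1 - 8 h\right)}$ ($G{\left(F,h \right)} = 7 + \left(F + \frac{1}{h \left(1 + h \left(-8\right)\right)}\right) = 7 + \left(F + \frac{1}{h \left(1 - 8 h\right)}\right) = 7 + F + \frac{1}{h \left(1 - 8 h\right)}$)
$w = - \frac{49}{6}$ ($w = -8 + \frac{1}{3 \left(2 - 4\right)} = -8 + \frac{1}{3 \left(-2\right)} = -8 + \frac{1}{3} \left(- \frac{1}{2}\right) = -8 - \frac{1}{6} = - \frac{49}{6} \approx -8.1667$)
$d{\left(v \right)} = - \frac{49}{6}$
$d{\left(1 \right)} G{\left(S{\left(-4,20 \right)},-141 \right)} = - \frac{49 \frac{1 - 141 \left(1 - -1128\right) \left(7 + 31\right)}{\left(-141\right) \left(1 - -1128\right)}}{6} = - \frac{49 \left(- \frac{1 - 141 \left(1 + 1128\right) 38}{141 \left(1 + 1128\right)}\right)}{6} = - \frac{49 \left(- \frac{1 - 159189 \cdot 38}{141 \cdot 1129}\right)}{6} = - \frac{49 \left(\left(- \frac{1}{141}\right) \frac{1}{1129} \left(1 - 6049182\right)\right)}{6} = - \frac{49 \left(\left(- \frac{1}{141}\right) \frac{1}{1129} \left(-6049181\right)\right)}{6} = \left(- \frac{49}{6}\right) \frac{6049181}{159189} = - \frac{296409869}{955134}$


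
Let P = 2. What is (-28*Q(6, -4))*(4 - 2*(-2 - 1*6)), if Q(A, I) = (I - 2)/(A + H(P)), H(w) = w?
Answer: 420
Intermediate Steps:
Q(A, I) = (-2 + I)/(2 + A) (Q(A, I) = (I - 2)/(A + 2) = (-2 + I)/(2 + A))
(-28*Q(6, -4))*(4 - 2*(-2 - 1*6)) = (-28*(-2 - 4)/(2 + 6))*(4 - 2*(-2 - 1*6)) = (-28*(-6)/8)*(4 - 2*(-2 - 6)) = (-7*(-6)/2)*(4 - 2*(-8)) = (-28*(-3/4))*(4 + 16) = 21*20 = 420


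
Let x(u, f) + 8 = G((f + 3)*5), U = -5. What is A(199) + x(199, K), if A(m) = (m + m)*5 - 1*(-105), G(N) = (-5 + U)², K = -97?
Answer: 2187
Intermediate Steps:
G(N) = 100 (G(N) = (-5 - 5)² = (-10)² = 100)
x(u, f) = 92 (x(u, f) = -8 + 100 = 92)
A(m) = 105 + 10*m (A(m) = (2*m)*5 + 105 = 10*m + 105 = 105 + 10*m)
A(199) + x(199, K) = (105 + 10*199) + 92 = (105 + 1990) + 92 = 2095 + 92 = 2187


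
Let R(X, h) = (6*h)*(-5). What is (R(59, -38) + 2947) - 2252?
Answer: 1835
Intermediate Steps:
R(X, h) = -30*h
(R(59, -38) + 2947) - 2252 = (-30*(-38) + 2947) - 2252 = (1140 + 2947) - 2252 = 4087 - 2252 = 1835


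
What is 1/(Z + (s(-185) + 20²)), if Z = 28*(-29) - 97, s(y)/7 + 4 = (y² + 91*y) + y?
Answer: 1/119898 ≈ 8.3404e-6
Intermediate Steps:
s(y) = -28 + 7*y² + 644*y (s(y) = -28 + 7*((y² + 91*y) + y) = -28 + 7*(y² + 92*y) = -28 + (7*y² + 644*y) = -28 + 7*y² + 644*y)
Z = -909 (Z = -812 - 97 = -909)
1/(Z + (s(-185) + 20²)) = 1/(-909 + ((-28 + 7*(-185)² + 644*(-185)) + 20²)) = 1/(-909 + ((-28 + 7*34225 - 119140) + 400)) = 1/(-909 + ((-28 + 239575 - 119140) + 400)) = 1/(-909 + (120407 + 400)) = 1/(-909 + 120807) = 1/119898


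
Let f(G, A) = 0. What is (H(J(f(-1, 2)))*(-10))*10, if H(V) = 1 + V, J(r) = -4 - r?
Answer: 300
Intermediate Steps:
(H(J(f(-1, 2)))*(-10))*10 = ((1 + (-4 - 1*0))*(-10))*10 = ((1 + (-4 + 0))*(-10))*10 = ((1 - 4)*(-10))*10 = -3*(-10)*10 = 30*10 = 300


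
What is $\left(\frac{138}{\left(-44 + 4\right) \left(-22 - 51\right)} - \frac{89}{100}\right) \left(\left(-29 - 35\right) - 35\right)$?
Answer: $\frac{152262}{1825} \approx 83.431$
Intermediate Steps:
$\left(\frac{138}{\left(-44 + 4\right) \left(-22 - 51\right)} - \frac{89}{100}\right) \left(\left(-29 - 35\right) - 35\right) = \left(\frac{138}{\left(-40\right) \left(-73\right)} - \frac{89}{100}\right) \left(-64 - 35\right) = \left(\frac{138}{2920} - \frac{89}{100}\right) \left(-99\right) = \left(138 \cdot \frac{1}{2920} - \frac{89}{100}\right) \left(-99\right) = \left(\frac{69}{1460} - \frac{89}{100}\right) \left(-99\right) = \left(- \frac{1538}{1825}\right) \left(-99\right) = \frac{152262}{1825}$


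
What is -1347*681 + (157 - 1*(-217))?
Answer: -916933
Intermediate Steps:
-1347*681 + (157 - 1*(-217)) = -917307 + (157 + 217) = -917307 + 374 = -916933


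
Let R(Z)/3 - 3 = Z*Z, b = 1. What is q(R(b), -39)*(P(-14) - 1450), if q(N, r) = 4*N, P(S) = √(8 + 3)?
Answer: -69600 + 48*√11 ≈ -69441.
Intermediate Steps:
R(Z) = 9 + 3*Z² (R(Z) = 9 + 3*(Z*Z) = 9 + 3*Z²)
P(S) = √11
q(R(b), -39)*(P(-14) - 1450) = (4*(9 + 3*1²))*(√11 - 1450) = (4*(9 + 3*1))*(-1450 + √11) = (4*(9 + 3))*(-1450 + √11) = (4*12)*(-1450 + √11) = 48*(-1450 + √11) = -69600 + 48*√11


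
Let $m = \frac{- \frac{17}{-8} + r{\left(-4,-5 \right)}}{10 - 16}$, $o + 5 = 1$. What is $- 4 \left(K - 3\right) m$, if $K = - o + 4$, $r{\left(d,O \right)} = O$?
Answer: $- \frac{115}{12} \approx -9.5833$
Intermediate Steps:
$o = -4$ ($o = -5 + 1 = -4$)
$K = 8$ ($K = \left(-1\right) \left(-4\right) + 4 = 4 + 4 = 8$)
$m = \frac{23}{48}$ ($m = \frac{- \frac{17}{-8} - 5}{10 - 16} = \frac{\left(-17\right) \left(- \frac{1}{8}\right) - 5}{-6} = \left(\frac{17}{8} - 5\right) \left(- \frac{1}{6}\right) = \left(- \frac{23}{8}\right) \left(- \frac{1}{6}\right) = \frac{23}{48} \approx 0.47917$)
$- 4 \left(K - 3\right) m = - 4 \left(8 - 3\right) \frac{23}{48} = \left(-4\right) 5 \cdot \frac{23}{48} = \left(-20\right) \frac{23}{48} = - \frac{115}{12}$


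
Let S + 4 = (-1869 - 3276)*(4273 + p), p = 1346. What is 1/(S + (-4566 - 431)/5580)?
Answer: -5580/161316460217 ≈ -3.4590e-8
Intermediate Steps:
S = -28909759 (S = -4 + (-1869 - 3276)*(4273 + 1346) = -4 - 5145*5619 = -4 - 28909755 = -28909759)
1/(S + (-4566 - 431)/5580) = 1/(-28909759 + (-4566 - 431)/5580) = 1/(-28909759 - 4997*1/5580) = 1/(-28909759 - 4997/5580) = 1/(-161316460217/5580) = -5580/161316460217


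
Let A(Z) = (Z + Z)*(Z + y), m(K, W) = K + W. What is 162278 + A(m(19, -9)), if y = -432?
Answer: 153838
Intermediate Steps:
A(Z) = 2*Z*(-432 + Z) (A(Z) = (Z + Z)*(Z - 432) = (2*Z)*(-432 + Z) = 2*Z*(-432 + Z))
162278 + A(m(19, -9)) = 162278 + 2*(19 - 9)*(-432 + (19 - 9)) = 162278 + 2*10*(-432 + 10) = 162278 + 2*10*(-422) = 162278 - 8440 = 153838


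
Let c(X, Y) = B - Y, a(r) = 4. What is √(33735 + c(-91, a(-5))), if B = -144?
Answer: √33587 ≈ 183.27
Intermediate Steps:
c(X, Y) = -144 - Y
√(33735 + c(-91, a(-5))) = √(33735 + (-144 - 1*4)) = √(33735 + (-144 - 4)) = √(33735 - 148) = √33587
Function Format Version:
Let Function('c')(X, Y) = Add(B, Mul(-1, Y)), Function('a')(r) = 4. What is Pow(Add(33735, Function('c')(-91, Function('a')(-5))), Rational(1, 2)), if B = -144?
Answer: Pow(33587, Rational(1, 2)) ≈ 183.27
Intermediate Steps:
Function('c')(X, Y) = Add(-144, Mul(-1, Y))
Pow(Add(33735, Function('c')(-91, Function('a')(-5))), Rational(1, 2)) = Pow(Add(33735, Add(-144, Mul(-1, 4))), Rational(1, 2)) = Pow(Add(33735, Add(-144, -4)), Rational(1, 2)) = Pow(Add(33735, -148), Rational(1, 2)) = Pow(33587, Rational(1, 2))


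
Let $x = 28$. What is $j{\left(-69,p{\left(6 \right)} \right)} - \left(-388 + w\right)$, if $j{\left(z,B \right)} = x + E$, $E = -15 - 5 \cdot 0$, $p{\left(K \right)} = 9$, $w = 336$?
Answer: $65$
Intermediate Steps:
$E = -15$ ($E = -15 - 0 = -15 + 0 = -15$)
$j{\left(z,B \right)} = 13$ ($j{\left(z,B \right)} = 28 - 15 = 13$)
$j{\left(-69,p{\left(6 \right)} \right)} - \left(-388 + w\right) = 13 + \left(388 - 336\right) = 13 + 52 = 65$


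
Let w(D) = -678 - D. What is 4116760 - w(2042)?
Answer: 4119480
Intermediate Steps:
4116760 - w(2042) = 4116760 - (-678 - 1*2042) = 4116760 - (-678 - 2042) = 4116760 - 1*(-2720) = 4116760 + 2720 = 4119480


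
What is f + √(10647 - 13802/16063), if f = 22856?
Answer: 22856 + √2746916908417/16063 ≈ 22959.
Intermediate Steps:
f + √(10647 - 13802/16063) = 22856 + √(10647 - 13802/16063) = 22856 + √(171008959/16063) = 22856 + √2746916908417/16063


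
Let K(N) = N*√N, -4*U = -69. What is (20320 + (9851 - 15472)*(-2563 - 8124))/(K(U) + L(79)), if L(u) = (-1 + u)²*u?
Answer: 68461873868544/547581533305 - 1228546472*√69/547581533305 ≈ 125.01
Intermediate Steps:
U = 69/4 (U = -¼*(-69) = 69/4 ≈ 17.250)
K(N) = N^(3/2)
L(u) = u*(-1 + u)²
(20320 + (9851 - 15472)*(-2563 - 8124))/(K(U) + L(79)) = (20320 + (9851 - 15472)*(-2563 - 8124))/((69/4)^(3/2) + 79*(-1 + 79)²) = (20320 - 5621*(-10687))/(69*√69/8 + 79*78²) = (20320 + 60071627)/(69*√69/8 + 79*6084) = 60091947/(69*√69/8 + 480636) = 60091947/(480636 + 69*√69/8)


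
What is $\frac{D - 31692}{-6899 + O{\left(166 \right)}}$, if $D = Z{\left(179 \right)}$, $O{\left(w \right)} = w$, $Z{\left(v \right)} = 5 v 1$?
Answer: $\frac{30797}{6733} \approx 4.574$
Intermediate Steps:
$Z{\left(v \right)} = 5 v$
$D = 895$ ($D = 5 \cdot 179 = 895$)
$\frac{D - 31692}{-6899 + O{\left(166 \right)}} = \frac{895 - 31692}{-6899 + 166} = - \frac{30797}{-6733} = \left(-30797\right) \left(- \frac{1}{6733}\right) = \frac{30797}{6733}$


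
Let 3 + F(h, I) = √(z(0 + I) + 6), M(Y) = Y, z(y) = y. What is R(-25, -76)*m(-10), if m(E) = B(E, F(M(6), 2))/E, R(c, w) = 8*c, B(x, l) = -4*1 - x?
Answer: 120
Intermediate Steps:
F(h, I) = -3 + √(6 + I) (F(h, I) = -3 + √((0 + I) + 6) = -3 + √(I + 6) = -3 + √(6 + I))
B(x, l) = -4 - x
m(E) = (-4 - E)/E
R(-25, -76)*m(-10) = (8*(-25))*((-4 - 1*(-10))/(-10)) = -(-20)*(-4 + 10) = -(-20)*6 = -200*(-⅗) = 120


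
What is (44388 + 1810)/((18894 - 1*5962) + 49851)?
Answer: 46198/62783 ≈ 0.73584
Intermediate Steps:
(44388 + 1810)/((18894 - 1*5962) + 49851) = 46198/((18894 - 5962) + 49851) = 46198/(12932 + 49851) = 46198/62783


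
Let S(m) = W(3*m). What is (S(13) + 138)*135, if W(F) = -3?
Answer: 18225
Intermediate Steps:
S(m) = -3
(S(13) + 138)*135 = (-3 + 138)*135 = 135*135 = 18225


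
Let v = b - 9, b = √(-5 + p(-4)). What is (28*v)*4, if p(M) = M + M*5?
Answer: -1008 + 112*I*√29 ≈ -1008.0 + 603.14*I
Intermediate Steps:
p(M) = 6*M (p(M) = M + 5*M = 6*M)
b = I*√29 (b = √(-5 + 6*(-4)) = √(-5 - 24) = √(-29) = I*√29 ≈ 5.3852*I)
v = -9 + I*√29 (v = I*√29 - 9 = -9 + I*√29 ≈ -9.0 + 5.3852*I)
(28*v)*4 = (28*(-9 + I*√29))*4 = (-252 + 28*I*√29)*4 = -1008 + 112*I*√29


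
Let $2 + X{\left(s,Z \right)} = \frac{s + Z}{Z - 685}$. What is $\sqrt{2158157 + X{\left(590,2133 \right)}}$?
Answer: $\frac{\sqrt{1131254041006}}{724} \approx 1469.1$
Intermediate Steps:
$X{\left(s,Z \right)} = -2 + \frac{Z + s}{-685 + Z}$ ($X{\left(s,Z \right)} = -2 + \frac{s + Z}{Z - 685} = -2 + \frac{Z + s}{-685 + Z}$)
$\sqrt{2158157 + X{\left(590,2133 \right)}} = \sqrt{2158157 + \frac{1370 + 590 - 2133}{-685 + 2133}} = \sqrt{2158157 + \frac{1370 + 590 - 2133}{1448}} = \sqrt{2158157 + \frac{1}{1448} \left(-173\right)} = \sqrt{2158157 - \frac{173}{1448}} = \sqrt{\frac{3125011163}{1448}} = \frac{\sqrt{1131254041006}}{724}$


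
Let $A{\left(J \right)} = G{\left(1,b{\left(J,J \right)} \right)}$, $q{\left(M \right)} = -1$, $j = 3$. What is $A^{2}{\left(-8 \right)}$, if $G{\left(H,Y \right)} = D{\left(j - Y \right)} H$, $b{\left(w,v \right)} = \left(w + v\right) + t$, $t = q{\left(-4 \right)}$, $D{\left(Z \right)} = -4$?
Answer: $16$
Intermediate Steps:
$t = -1$
$b{\left(w,v \right)} = -1 + v + w$ ($b{\left(w,v \right)} = \left(w + v\right) - 1 = \left(v + w\right) - 1 = -1 + v + w$)
$G{\left(H,Y \right)} = - 4 H$
$A{\left(J \right)} = -4$ ($A{\left(J \right)} = \left(-4\right) 1 = -4$)
$A^{2}{\left(-8 \right)} = \left(-4\right)^{2} = 16$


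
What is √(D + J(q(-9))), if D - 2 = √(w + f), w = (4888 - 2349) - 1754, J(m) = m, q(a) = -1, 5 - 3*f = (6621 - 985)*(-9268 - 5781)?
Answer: √(9 + 6*√63613893)/3 ≈ 72.926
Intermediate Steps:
f = 84816169/3 (f = 5/3 - (6621 - 985)*(-9268 - 5781)/3 = 5/3 - 5636*(-15049)/3 = 5/3 - ⅓*(-84816164) = 5/3 + 84816164/3 = 84816169/3 ≈ 2.8272e+7)
w = 785 (w = 2539 - 1754 = 785)
D = 2 + 2*√63613893/3 (D = 2 + √(785 + 84816169/3) = 2 + √(84818524/3) = 2 + 2*√63613893/3 ≈ 5319.2)
√(D + J(q(-9))) = √((2 + 2*√63613893/3) - 1) = √(1 + 2*√63613893/3)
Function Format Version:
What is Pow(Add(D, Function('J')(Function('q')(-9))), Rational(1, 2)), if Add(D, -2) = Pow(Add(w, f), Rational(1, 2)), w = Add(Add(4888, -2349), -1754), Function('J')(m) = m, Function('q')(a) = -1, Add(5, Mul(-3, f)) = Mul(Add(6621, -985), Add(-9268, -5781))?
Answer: Mul(Rational(1, 3), Pow(Add(9, Mul(6, Pow(63613893, Rational(1, 2)))), Rational(1, 2))) ≈ 72.926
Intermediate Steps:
f = Rational(84816169, 3) (f = Add(Rational(5, 3), Mul(Rational(-1, 3), Mul(Add(6621, -985), Add(-9268, -5781)))) = Add(Rational(5, 3), Mul(Rational(-1, 3), Mul(5636, -15049))) = Add(Rational(5, 3), Mul(Rational(-1, 3), -84816164)) = Add(Rational(5, 3), Rational(84816164, 3)) = Rational(84816169, 3) ≈ 2.8272e+7)
w = 785 (w = Add(2539, -1754) = 785)
D = Add(2, Mul(Rational(2, 3), Pow(63613893, Rational(1, 2)))) (D = Add(2, Pow(Add(785, Rational(84816169, 3)), Rational(1, 2))) = Add(2, Pow(Rational(84818524, 3), Rational(1, 2))) = Add(2, Mul(Rational(2, 3), Pow(63613893, Rational(1, 2)))) ≈ 5319.2)
Pow(Add(D, Function('J')(Function('q')(-9))), Rational(1, 2)) = Pow(Add(Add(2, Mul(Rational(2, 3), Pow(63613893, Rational(1, 2)))), -1), Rational(1, 2)) = Pow(Add(1, Mul(Rational(2, 3), Pow(63613893, Rational(1, 2)))), Rational(1, 2))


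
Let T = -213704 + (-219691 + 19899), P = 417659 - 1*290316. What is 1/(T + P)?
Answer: -1/286153 ≈ -3.4946e-6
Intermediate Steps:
P = 127343 (P = 417659 - 290316 = 127343)
T = -413496 (T = -213704 - 199792 = -413496)
1/(T + P) = 1/(-413496 + 127343) = 1/(-286153) = -1/286153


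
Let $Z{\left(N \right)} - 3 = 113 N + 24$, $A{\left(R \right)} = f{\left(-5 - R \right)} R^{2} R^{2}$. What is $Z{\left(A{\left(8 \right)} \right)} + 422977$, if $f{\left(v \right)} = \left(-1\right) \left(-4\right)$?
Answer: $2274396$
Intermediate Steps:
$f{\left(v \right)} = 4$
$A{\left(R \right)} = 4 R^{4}$ ($A{\left(R \right)} = 4 R^{2} R^{2} = 4 R^{4}$)
$Z{\left(N \right)} = 27 + 113 N$ ($Z{\left(N \right)} = 3 + \left(113 N + 24\right) = 3 + \left(24 + 113 N\right) = 27 + 113 N$)
$Z{\left(A{\left(8 \right)} \right)} + 422977 = \left(27 + 113 \cdot 4 \cdot 8^{4}\right) + 422977 = \left(27 + 113 \cdot 4 \cdot 4096\right) + 422977 = \left(27 + 113 \cdot 16384\right) + 422977 = \left(27 + 1851392\right) + 422977 = 1851419 + 422977 = 2274396$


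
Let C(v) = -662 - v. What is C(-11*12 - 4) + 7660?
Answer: 7134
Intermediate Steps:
C(-11*12 - 4) + 7660 = (-662 - (-11*12 - 4)) + 7660 = (-662 - (-132 - 4)) + 7660 = (-662 - 1*(-136)) + 7660 = (-662 + 136) + 7660 = -526 + 7660 = 7134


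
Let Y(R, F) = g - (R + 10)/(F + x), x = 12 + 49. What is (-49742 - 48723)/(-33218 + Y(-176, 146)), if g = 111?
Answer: 20382255/6852983 ≈ 2.9742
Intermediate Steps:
x = 61
Y(R, F) = 111 - (10 + R)/(61 + F) (Y(R, F) = 111 - (R + 10)/(F + 61) = 111 - (10 + R)/(61 + F))
(-49742 - 48723)/(-33218 + Y(-176, 146)) = (-49742 - 48723)/(-33218 + (6761 - 1*(-176) + 111*146)/(61 + 146)) = -98465/(-33218 + (6761 + 176 + 16206)/207) = -98465/(-33218 + (1/207)*23143) = -98465/(-33218 + 23143/207) = -98465/(-6852983/207) = -98465*(-207/6852983) = 20382255/6852983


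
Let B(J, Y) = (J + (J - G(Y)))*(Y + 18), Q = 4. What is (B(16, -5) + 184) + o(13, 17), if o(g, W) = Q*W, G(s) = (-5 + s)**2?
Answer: -632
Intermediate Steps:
o(g, W) = 4*W
B(J, Y) = (18 + Y)*(-(-5 + Y)**2 + 2*J) (B(J, Y) = (J + (J - (-5 + Y)**2))*(Y + 18) = (-(-5 + Y)**2 + 2*J)*(18 + Y) = (18 + Y)*(-(-5 + Y)**2 + 2*J))
(B(16, -5) + 184) + o(13, 17) = ((-18*(-5 - 5)**2 + 36*16 - 1*(-5)*(-5 - 5)**2 + 2*16*(-5)) + 184) + 4*17 = ((-18*(-10)**2 + 576 - 1*(-5)*(-10)**2 - 160) + 184) + 68 = ((-18*100 + 576 - 1*(-5)*100 - 160) + 184) + 68 = ((-1800 + 576 + 500 - 160) + 184) + 68 = (-884 + 184) + 68 = -700 + 68 = -632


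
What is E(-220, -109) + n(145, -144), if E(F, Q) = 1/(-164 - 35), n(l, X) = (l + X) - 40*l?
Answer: -1154002/199 ≈ -5799.0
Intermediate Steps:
n(l, X) = X - 39*l (n(l, X) = (X + l) - 40*l = X - 39*l)
E(F, Q) = -1/199 (E(F, Q) = 1/(-199) = -1/199)
E(-220, -109) + n(145, -144) = -1/199 + (-144 - 39*145) = -1/199 + (-144 - 5655) = -1/199 - 5799 = -1154002/199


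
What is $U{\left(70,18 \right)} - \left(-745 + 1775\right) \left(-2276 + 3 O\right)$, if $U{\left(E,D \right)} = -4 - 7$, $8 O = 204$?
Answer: $2265474$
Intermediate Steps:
$O = \frac{51}{2}$ ($O = \frac{1}{8} \cdot 204 = \frac{51}{2} \approx 25.5$)
$U{\left(E,D \right)} = -11$ ($U{\left(E,D \right)} = -4 - 7 = -11$)
$U{\left(70,18 \right)} - \left(-745 + 1775\right) \left(-2276 + 3 O\right) = -11 - \left(-745 + 1775\right) \left(-2276 + 3 \cdot \frac{51}{2}\right) = -11 - 1030 \left(-2276 + \frac{153}{2}\right) = -11 - 1030 \left(- \frac{4399}{2}\right) = -11 - -2265485 = -11 + 2265485 = 2265474$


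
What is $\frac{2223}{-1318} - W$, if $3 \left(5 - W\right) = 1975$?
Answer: $\frac{2576611}{3954} \approx 651.65$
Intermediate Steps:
$W = - \frac{1960}{3}$ ($W = 5 - \frac{1975}{3} = - \frac{1960}{3} \approx -653.33$)
$\frac{2223}{-1318} - W = \frac{2223}{-1318} - - \frac{1960}{3} = 2223 \left(- \frac{1}{1318}\right) + \frac{1960}{3} = - \frac{2223}{1318} + \frac{1960}{3} = \frac{2576611}{3954}$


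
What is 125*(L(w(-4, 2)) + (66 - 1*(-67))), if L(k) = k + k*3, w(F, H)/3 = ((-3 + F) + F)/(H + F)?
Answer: 24875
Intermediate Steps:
w(F, H) = 3*(-3 + 2*F)/(F + H) (w(F, H) = 3*(((-3 + F) + F)/(H + F)) = 3*((-3 + 2*F)/(F + H)) = 3*(-3 + 2*F)/(F + H))
L(k) = 4*k (L(k) = k + 3*k = 4*k)
125*(L(w(-4, 2)) + (66 - 1*(-67))) = 125*(4*(3*(-3 + 2*(-4))/(-4 + 2)) + (66 - 1*(-67))) = 125*(4*(3*(-3 - 8)/(-2)) + (66 + 67)) = 125*(4*(3*(-½)*(-11)) + 133) = 125*(4*(33/2) + 133) = 125*(66 + 133) = 125*199 = 24875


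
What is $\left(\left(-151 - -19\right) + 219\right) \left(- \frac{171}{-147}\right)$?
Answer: $\frac{4959}{49} \approx 101.2$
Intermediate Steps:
$\left(\left(-151 - -19\right) + 219\right) \left(- \frac{171}{-147}\right) = \left(\left(-151 + 19\right) + 219\right) \left(\left(-171\right) \left(- \frac{1}{147}\right)\right) = \left(-132 + 219\right) \frac{57}{49} = 87 \cdot \frac{57}{49} = \frac{4959}{49}$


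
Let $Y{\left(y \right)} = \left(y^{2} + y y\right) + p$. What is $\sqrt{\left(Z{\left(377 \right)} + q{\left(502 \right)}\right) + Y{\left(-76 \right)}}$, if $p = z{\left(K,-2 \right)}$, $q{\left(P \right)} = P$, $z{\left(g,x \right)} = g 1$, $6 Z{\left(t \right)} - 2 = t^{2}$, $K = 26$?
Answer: $\frac{\sqrt{143074}}{2} \approx 189.13$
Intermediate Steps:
$Z{\left(t \right)} = \frac{1}{3} + \frac{t^{2}}{6}$
$z{\left(g,x \right)} = g$
$p = 26$
$Y{\left(y \right)} = 26 + 2 y^{2}$ ($Y{\left(y \right)} = \left(y^{2} + y y\right) + 26 = \left(y^{2} + y^{2}\right) + 26 = 2 y^{2} + 26 = 26 + 2 y^{2}$)
$\sqrt{\left(Z{\left(377 \right)} + q{\left(502 \right)}\right) + Y{\left(-76 \right)}} = \sqrt{\left(\left(\frac{1}{3} + \frac{377^{2}}{6}\right) + 502\right) + \left(26 + 2 \left(-76\right)^{2}\right)} = \sqrt{\left(\left(\frac{1}{3} + \frac{1}{6} \cdot 142129\right) + 502\right) + \left(26 + 2 \cdot 5776\right)} = \sqrt{\left(\left(\frac{1}{3} + \frac{142129}{6}\right) + 502\right) + \left(26 + 11552\right)} = \sqrt{\left(\frac{47377}{2} + 502\right) + 11578} = \sqrt{\frac{48381}{2} + 11578} = \sqrt{\frac{71537}{2}} = \frac{\sqrt{143074}}{2}$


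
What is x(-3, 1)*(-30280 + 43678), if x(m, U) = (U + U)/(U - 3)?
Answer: -13398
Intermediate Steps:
x(m, U) = 2*U/(-3 + U) (x(m, U) = (2*U)/(-3 + U) = 2*U/(-3 + U))
x(-3, 1)*(-30280 + 43678) = (2*1/(-3 + 1))*(-30280 + 43678) = (2*1/(-2))*13398 = (2*1*(-½))*13398 = -1*13398 = -13398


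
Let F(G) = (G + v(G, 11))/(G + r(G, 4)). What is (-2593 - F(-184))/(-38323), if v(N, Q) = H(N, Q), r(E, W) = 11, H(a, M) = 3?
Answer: 448770/6629879 ≈ 0.067689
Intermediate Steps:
v(N, Q) = 3
F(G) = (3 + G)/(11 + G) (F(G) = (G + 3)/(G + 11) = (3 + G)/(11 + G))
(-2593 - F(-184))/(-38323) = (-2593 - (3 - 184)/(11 - 184))/(-38323) = (-2593 - (-181)/(-173))*(-1/38323) = (-2593 - (-1)*(-181)/173)*(-1/38323) = (-2593 - 1*181/173)*(-1/38323) = (-2593 - 181/173)*(-1/38323) = -448770/173*(-1/38323) = 448770/6629879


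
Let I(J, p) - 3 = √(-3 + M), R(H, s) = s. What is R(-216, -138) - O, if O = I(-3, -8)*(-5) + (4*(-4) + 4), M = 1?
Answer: -111 + 5*I*√2 ≈ -111.0 + 7.0711*I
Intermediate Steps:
I(J, p) = 3 + I*√2 (I(J, p) = 3 + √(-3 + 1) = 3 + √(-2) = 3 + I*√2)
O = -27 - 5*I*√2 (O = (3 + I*√2)*(-5) + (4*(-4) + 4) = (-15 - 5*I*√2) + (-16 + 4) = (-15 - 5*I*√2) - 12 = -27 - 5*I*√2 ≈ -27.0 - 7.0711*I)
R(-216, -138) - O = -138 - (-27 - 5*I*√2) = -138 + (27 + 5*I*√2) = -111 + 5*I*√2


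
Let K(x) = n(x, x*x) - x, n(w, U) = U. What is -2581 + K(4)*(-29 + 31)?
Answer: -2557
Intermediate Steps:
K(x) = x**2 - x (K(x) = x*x - x = x**2 - x)
-2581 + K(4)*(-29 + 31) = -2581 + (4*(-1 + 4))*(-29 + 31) = -2581 + (4*3)*2 = -2581 + 12*2 = -2581 + 24 = -2557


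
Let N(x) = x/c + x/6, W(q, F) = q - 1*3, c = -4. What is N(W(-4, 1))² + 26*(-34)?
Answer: -127247/144 ≈ -883.66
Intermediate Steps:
W(q, F) = -3 + q (W(q, F) = q - 3 = -3 + q)
N(x) = -x/12 (N(x) = x/(-4) + x/6 = x*(-¼) + x*(⅙) = -x/4 + x/6 = -x/12)
N(W(-4, 1))² + 26*(-34) = (-(-3 - 4)/12)² + 26*(-34) = (-1/12*(-7))² - 884 = (7/12)² - 884 = 49/144 - 884 = -127247/144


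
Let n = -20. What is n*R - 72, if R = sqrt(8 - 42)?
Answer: -72 - 20*I*sqrt(34) ≈ -72.0 - 116.62*I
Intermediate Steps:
R = I*sqrt(34) (R = sqrt(-34) = I*sqrt(34) ≈ 5.8309*I)
n*R - 72 = -20*I*sqrt(34) - 72 = -72 - 20*I*sqrt(34)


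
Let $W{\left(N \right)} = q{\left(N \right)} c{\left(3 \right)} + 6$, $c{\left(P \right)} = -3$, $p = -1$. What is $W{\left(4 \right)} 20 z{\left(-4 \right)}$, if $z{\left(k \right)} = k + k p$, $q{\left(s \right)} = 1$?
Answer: $0$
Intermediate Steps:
$W{\left(N \right)} = 3$ ($W{\left(N \right)} = 1 \left(-3\right) + 6 = -3 + 6 = 3$)
$z{\left(k \right)} = 0$ ($z{\left(k \right)} = k + k \left(-1\right) = k - k = 0$)
$W{\left(4 \right)} 20 z{\left(-4 \right)} = 3 \cdot 20 \cdot 0 = 60 \cdot 0 = 0$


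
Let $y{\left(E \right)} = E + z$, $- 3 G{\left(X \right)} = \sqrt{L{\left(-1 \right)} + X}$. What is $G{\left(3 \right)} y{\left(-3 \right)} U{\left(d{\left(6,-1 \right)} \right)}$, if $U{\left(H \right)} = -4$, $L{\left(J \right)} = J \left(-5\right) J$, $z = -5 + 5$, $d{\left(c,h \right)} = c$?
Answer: $- 4 i \sqrt{2} \approx - 5.6569 i$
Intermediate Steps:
$z = 0$
$L{\left(J \right)} = - 5 J^{2}$ ($L{\left(J \right)} = - 5 J J = - 5 J^{2}$)
$G{\left(X \right)} = - \frac{\sqrt{-5 + X}}{3}$ ($G{\left(X \right)} = - \frac{\sqrt{- 5 \left(-1\right)^{2} + X}}{3} = - \frac{\sqrt{\left(-5\right) 1 + X}}{3} = - \frac{\sqrt{-5 + X}}{3}$)
$y{\left(E \right)} = E$ ($y{\left(E \right)} = E + 0 = E$)
$G{\left(3 \right)} y{\left(-3 \right)} U{\left(d{\left(6,-1 \right)} \right)} = - \frac{\sqrt{-5 + 3}}{3} \left(-3\right) \left(-4\right) = - \frac{\sqrt{-2}}{3} \left(-3\right) \left(-4\right) = - \frac{i \sqrt{2}}{3} \left(-3\right) \left(-4\right) = i \sqrt{2} \left(-4\right) = - 4 i \sqrt{2}$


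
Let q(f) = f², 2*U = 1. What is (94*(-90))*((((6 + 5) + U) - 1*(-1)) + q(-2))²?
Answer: -2303235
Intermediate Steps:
U = ½ (U = (½)*1 = ½ ≈ 0.50000)
(94*(-90))*((((6 + 5) + U) - 1*(-1)) + q(-2))² = (94*(-90))*((((6 + 5) + ½) - 1*(-1)) + (-2)²)² = -8460*(((11 + ½) + 1) + 4)² = -8460*((23/2 + 1) + 4)² = -8460*(25/2 + 4)² = -8460*(33/2)² = -8460*1089/4 = -2303235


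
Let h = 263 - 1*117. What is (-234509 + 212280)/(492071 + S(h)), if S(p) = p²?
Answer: -22229/513387 ≈ -0.043299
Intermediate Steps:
h = 146 (h = 263 - 117 = 146)
(-234509 + 212280)/(492071 + S(h)) = (-234509 + 212280)/(492071 + 146²) = -22229/(492071 + 21316) = -22229/513387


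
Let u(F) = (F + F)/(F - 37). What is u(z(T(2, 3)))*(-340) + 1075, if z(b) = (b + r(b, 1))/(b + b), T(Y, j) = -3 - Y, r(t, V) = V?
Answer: 198085/183 ≈ 1082.4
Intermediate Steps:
z(b) = (1 + b)/(2*b) (z(b) = (b + 1)/(b + b) = (1 + b)/((2*b)) = (1 + b)*(1/(2*b)) = (1 + b)/(2*b))
u(F) = 2*F/(-37 + F) (u(F) = (2*F)/(-37 + F) = 2*F/(-37 + F))
u(z(T(2, 3)))*(-340) + 1075 = (2*((1 + (-3 - 1*2))/(2*(-3 - 1*2)))/(-37 + (1 + (-3 - 1*2))/(2*(-3 - 1*2))))*(-340) + 1075 = (2*((1 + (-3 - 2))/(2*(-3 - 2)))/(-37 + (1 + (-3 - 2))/(2*(-3 - 2))))*(-340) + 1075 = (2*((½)*(1 - 5)/(-5))/(-37 + (½)*(1 - 5)/(-5)))*(-340) + 1075 = (2*((½)*(-⅕)*(-4))/(-37 + (½)*(-⅕)*(-4)))*(-340) + 1075 = (2*(⅖)/(-37 + ⅖))*(-340) + 1075 = (2*(⅖)/(-183/5))*(-340) + 1075 = (2*(⅖)*(-5/183))*(-340) + 1075 = -4/183*(-340) + 1075 = 1360/183 + 1075 = 198085/183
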